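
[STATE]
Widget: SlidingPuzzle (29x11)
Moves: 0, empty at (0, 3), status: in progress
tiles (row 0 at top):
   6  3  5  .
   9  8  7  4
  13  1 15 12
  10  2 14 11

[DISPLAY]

┌────┬────┬────┬────┐        
│  6 │  3 │  5 │    │        
├────┼────┼────┼────┤        
│  9 │  8 │  7 │  4 │        
├────┼────┼────┼────┤        
│ 13 │  1 │ 15 │ 12 │        
├────┼────┼────┼────┤        
│ 10 │  2 │ 14 │ 11 │        
└────┴────┴────┴────┘        
Moves: 0                     
                             


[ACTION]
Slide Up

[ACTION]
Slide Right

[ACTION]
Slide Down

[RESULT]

┌────┬────┬────┬────┐        
│  6 │  3 │    │  4 │        
├────┼────┼────┼────┤        
│  9 │  8 │  5 │  7 │        
├────┼────┼────┼────┤        
│ 13 │  1 │ 15 │ 12 │        
├────┼────┼────┼────┤        
│ 10 │  2 │ 14 │ 11 │        
└────┴────┴────┴────┘        
Moves: 3                     
                             


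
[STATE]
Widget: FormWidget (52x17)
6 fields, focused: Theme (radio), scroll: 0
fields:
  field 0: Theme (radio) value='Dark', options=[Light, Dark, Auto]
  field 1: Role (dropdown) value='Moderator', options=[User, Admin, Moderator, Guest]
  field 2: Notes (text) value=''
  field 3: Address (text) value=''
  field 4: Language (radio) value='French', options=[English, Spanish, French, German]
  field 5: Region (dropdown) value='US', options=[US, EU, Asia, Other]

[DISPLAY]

> Theme:      ( ) Light  (●) Dark  ( ) Auto         
  Role:       [Moderator                          ▼]
  Notes:      [                                    ]
  Address:    [                                    ]
  Language:   ( ) English  ( ) Spanish  (●) French  
  Region:     [US                                 ▼]
                                                    
                                                    
                                                    
                                                    
                                                    
                                                    
                                                    
                                                    
                                                    
                                                    
                                                    


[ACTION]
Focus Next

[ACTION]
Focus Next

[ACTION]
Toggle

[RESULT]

  Theme:      ( ) Light  (●) Dark  ( ) Auto         
  Role:       [Moderator                          ▼]
> Notes:      [                                    ]
  Address:    [                                    ]
  Language:   ( ) English  ( ) Spanish  (●) French  
  Region:     [US                                 ▼]
                                                    
                                                    
                                                    
                                                    
                                                    
                                                    
                                                    
                                                    
                                                    
                                                    
                                                    


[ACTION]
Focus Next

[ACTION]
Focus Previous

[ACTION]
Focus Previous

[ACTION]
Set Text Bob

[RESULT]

  Theme:      ( ) Light  (●) Dark  ( ) Auto         
> Role:       [Moderator                          ▼]
  Notes:      [                                    ]
  Address:    [                                    ]
  Language:   ( ) English  ( ) Spanish  (●) French  
  Region:     [US                                 ▼]
                                                    
                                                    
                                                    
                                                    
                                                    
                                                    
                                                    
                                                    
                                                    
                                                    
                                                    


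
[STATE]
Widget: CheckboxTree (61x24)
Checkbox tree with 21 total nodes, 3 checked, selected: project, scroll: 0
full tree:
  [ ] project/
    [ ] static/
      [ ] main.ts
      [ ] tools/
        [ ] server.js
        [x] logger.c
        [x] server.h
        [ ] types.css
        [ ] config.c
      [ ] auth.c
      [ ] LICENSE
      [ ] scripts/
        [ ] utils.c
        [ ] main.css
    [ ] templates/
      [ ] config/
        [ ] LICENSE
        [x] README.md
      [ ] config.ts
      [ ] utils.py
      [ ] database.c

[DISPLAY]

>[-] project/                                                
   [-] static/                                               
     [ ] main.ts                                             
     [-] tools/                                              
       [ ] server.js                                         
       [x] logger.c                                          
       [x] server.h                                          
       [ ] types.css                                         
       [ ] config.c                                          
     [ ] auth.c                                              
     [ ] LICENSE                                             
     [ ] scripts/                                            
       [ ] utils.c                                           
       [ ] main.css                                          
   [-] templates/                                            
     [-] config/                                             
       [ ] LICENSE                                           
       [x] README.md                                         
     [ ] config.ts                                           
     [ ] utils.py                                            
     [ ] database.c                                          
                                                             
                                                             
                                                             


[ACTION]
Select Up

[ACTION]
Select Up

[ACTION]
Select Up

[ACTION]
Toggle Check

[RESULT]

>[x] project/                                                
   [x] static/                                               
     [x] main.ts                                             
     [x] tools/                                              
       [x] server.js                                         
       [x] logger.c                                          
       [x] server.h                                          
       [x] types.css                                         
       [x] config.c                                          
     [x] auth.c                                              
     [x] LICENSE                                             
     [x] scripts/                                            
       [x] utils.c                                           
       [x] main.css                                          
   [x] templates/                                            
     [x] config/                                             
       [x] LICENSE                                           
       [x] README.md                                         
     [x] config.ts                                           
     [x] utils.py                                            
     [x] database.c                                          
                                                             
                                                             
                                                             


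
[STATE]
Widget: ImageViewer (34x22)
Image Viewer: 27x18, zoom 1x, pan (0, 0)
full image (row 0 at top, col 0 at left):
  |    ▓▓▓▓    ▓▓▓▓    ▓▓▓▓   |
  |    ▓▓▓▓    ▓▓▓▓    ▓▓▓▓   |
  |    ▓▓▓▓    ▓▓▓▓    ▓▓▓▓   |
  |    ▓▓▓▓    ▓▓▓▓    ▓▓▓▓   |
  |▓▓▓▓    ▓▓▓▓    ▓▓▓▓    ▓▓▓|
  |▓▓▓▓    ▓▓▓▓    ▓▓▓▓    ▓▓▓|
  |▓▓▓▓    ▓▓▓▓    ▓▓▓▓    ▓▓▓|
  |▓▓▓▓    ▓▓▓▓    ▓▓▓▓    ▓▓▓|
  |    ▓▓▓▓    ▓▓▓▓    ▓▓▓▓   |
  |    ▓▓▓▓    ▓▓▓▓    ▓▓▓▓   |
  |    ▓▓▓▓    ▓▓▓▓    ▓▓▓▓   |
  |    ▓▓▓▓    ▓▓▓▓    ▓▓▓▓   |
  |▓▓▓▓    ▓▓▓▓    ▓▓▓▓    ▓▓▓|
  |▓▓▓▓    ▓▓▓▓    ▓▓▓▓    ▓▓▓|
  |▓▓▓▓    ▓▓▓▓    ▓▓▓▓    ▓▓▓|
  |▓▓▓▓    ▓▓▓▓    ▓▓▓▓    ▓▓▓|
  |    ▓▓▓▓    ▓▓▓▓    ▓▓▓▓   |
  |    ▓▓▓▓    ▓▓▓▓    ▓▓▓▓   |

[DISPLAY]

    ▓▓▓▓    ▓▓▓▓    ▓▓▓▓          
    ▓▓▓▓    ▓▓▓▓    ▓▓▓▓          
    ▓▓▓▓    ▓▓▓▓    ▓▓▓▓          
    ▓▓▓▓    ▓▓▓▓    ▓▓▓▓          
▓▓▓▓    ▓▓▓▓    ▓▓▓▓    ▓▓▓       
▓▓▓▓    ▓▓▓▓    ▓▓▓▓    ▓▓▓       
▓▓▓▓    ▓▓▓▓    ▓▓▓▓    ▓▓▓       
▓▓▓▓    ▓▓▓▓    ▓▓▓▓    ▓▓▓       
    ▓▓▓▓    ▓▓▓▓    ▓▓▓▓          
    ▓▓▓▓    ▓▓▓▓    ▓▓▓▓          
    ▓▓▓▓    ▓▓▓▓    ▓▓▓▓          
    ▓▓▓▓    ▓▓▓▓    ▓▓▓▓          
▓▓▓▓    ▓▓▓▓    ▓▓▓▓    ▓▓▓       
▓▓▓▓    ▓▓▓▓    ▓▓▓▓    ▓▓▓       
▓▓▓▓    ▓▓▓▓    ▓▓▓▓    ▓▓▓       
▓▓▓▓    ▓▓▓▓    ▓▓▓▓    ▓▓▓       
    ▓▓▓▓    ▓▓▓▓    ▓▓▓▓          
    ▓▓▓▓    ▓▓▓▓    ▓▓▓▓          
                                  
                                  
                                  
                                  


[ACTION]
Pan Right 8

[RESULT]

    ▓▓▓▓    ▓▓▓▓                  
    ▓▓▓▓    ▓▓▓▓                  
    ▓▓▓▓    ▓▓▓▓                  
    ▓▓▓▓    ▓▓▓▓                  
▓▓▓▓    ▓▓▓▓    ▓▓▓               
▓▓▓▓    ▓▓▓▓    ▓▓▓               
▓▓▓▓    ▓▓▓▓    ▓▓▓               
▓▓▓▓    ▓▓▓▓    ▓▓▓               
    ▓▓▓▓    ▓▓▓▓                  
    ▓▓▓▓    ▓▓▓▓                  
    ▓▓▓▓    ▓▓▓▓                  
    ▓▓▓▓    ▓▓▓▓                  
▓▓▓▓    ▓▓▓▓    ▓▓▓               
▓▓▓▓    ▓▓▓▓    ▓▓▓               
▓▓▓▓    ▓▓▓▓    ▓▓▓               
▓▓▓▓    ▓▓▓▓    ▓▓▓               
    ▓▓▓▓    ▓▓▓▓                  
    ▓▓▓▓    ▓▓▓▓                  
                                  
                                  
                                  
                                  


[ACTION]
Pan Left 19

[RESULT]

    ▓▓▓▓    ▓▓▓▓    ▓▓▓▓          
    ▓▓▓▓    ▓▓▓▓    ▓▓▓▓          
    ▓▓▓▓    ▓▓▓▓    ▓▓▓▓          
    ▓▓▓▓    ▓▓▓▓    ▓▓▓▓          
▓▓▓▓    ▓▓▓▓    ▓▓▓▓    ▓▓▓       
▓▓▓▓    ▓▓▓▓    ▓▓▓▓    ▓▓▓       
▓▓▓▓    ▓▓▓▓    ▓▓▓▓    ▓▓▓       
▓▓▓▓    ▓▓▓▓    ▓▓▓▓    ▓▓▓       
    ▓▓▓▓    ▓▓▓▓    ▓▓▓▓          
    ▓▓▓▓    ▓▓▓▓    ▓▓▓▓          
    ▓▓▓▓    ▓▓▓▓    ▓▓▓▓          
    ▓▓▓▓    ▓▓▓▓    ▓▓▓▓          
▓▓▓▓    ▓▓▓▓    ▓▓▓▓    ▓▓▓       
▓▓▓▓    ▓▓▓▓    ▓▓▓▓    ▓▓▓       
▓▓▓▓    ▓▓▓▓    ▓▓▓▓    ▓▓▓       
▓▓▓▓    ▓▓▓▓    ▓▓▓▓    ▓▓▓       
    ▓▓▓▓    ▓▓▓▓    ▓▓▓▓          
    ▓▓▓▓    ▓▓▓▓    ▓▓▓▓          
                                  
                                  
                                  
                                  


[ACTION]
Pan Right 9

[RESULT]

   ▓▓▓▓    ▓▓▓▓                   
   ▓▓▓▓    ▓▓▓▓                   
   ▓▓▓▓    ▓▓▓▓                   
   ▓▓▓▓    ▓▓▓▓                   
▓▓▓    ▓▓▓▓    ▓▓▓                
▓▓▓    ▓▓▓▓    ▓▓▓                
▓▓▓    ▓▓▓▓    ▓▓▓                
▓▓▓    ▓▓▓▓    ▓▓▓                
   ▓▓▓▓    ▓▓▓▓                   
   ▓▓▓▓    ▓▓▓▓                   
   ▓▓▓▓    ▓▓▓▓                   
   ▓▓▓▓    ▓▓▓▓                   
▓▓▓    ▓▓▓▓    ▓▓▓                
▓▓▓    ▓▓▓▓    ▓▓▓                
▓▓▓    ▓▓▓▓    ▓▓▓                
▓▓▓    ▓▓▓▓    ▓▓▓                
   ▓▓▓▓    ▓▓▓▓                   
   ▓▓▓▓    ▓▓▓▓                   
                                  
                                  
                                  
                                  


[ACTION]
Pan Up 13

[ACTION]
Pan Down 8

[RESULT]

   ▓▓▓▓    ▓▓▓▓                   
   ▓▓▓▓    ▓▓▓▓                   
   ▓▓▓▓    ▓▓▓▓                   
   ▓▓▓▓    ▓▓▓▓                   
▓▓▓    ▓▓▓▓    ▓▓▓                
▓▓▓    ▓▓▓▓    ▓▓▓                
▓▓▓    ▓▓▓▓    ▓▓▓                
▓▓▓    ▓▓▓▓    ▓▓▓                
   ▓▓▓▓    ▓▓▓▓                   
   ▓▓▓▓    ▓▓▓▓                   
                                  
                                  
                                  
                                  
                                  
                                  
                                  
                                  
                                  
                                  
                                  
                                  


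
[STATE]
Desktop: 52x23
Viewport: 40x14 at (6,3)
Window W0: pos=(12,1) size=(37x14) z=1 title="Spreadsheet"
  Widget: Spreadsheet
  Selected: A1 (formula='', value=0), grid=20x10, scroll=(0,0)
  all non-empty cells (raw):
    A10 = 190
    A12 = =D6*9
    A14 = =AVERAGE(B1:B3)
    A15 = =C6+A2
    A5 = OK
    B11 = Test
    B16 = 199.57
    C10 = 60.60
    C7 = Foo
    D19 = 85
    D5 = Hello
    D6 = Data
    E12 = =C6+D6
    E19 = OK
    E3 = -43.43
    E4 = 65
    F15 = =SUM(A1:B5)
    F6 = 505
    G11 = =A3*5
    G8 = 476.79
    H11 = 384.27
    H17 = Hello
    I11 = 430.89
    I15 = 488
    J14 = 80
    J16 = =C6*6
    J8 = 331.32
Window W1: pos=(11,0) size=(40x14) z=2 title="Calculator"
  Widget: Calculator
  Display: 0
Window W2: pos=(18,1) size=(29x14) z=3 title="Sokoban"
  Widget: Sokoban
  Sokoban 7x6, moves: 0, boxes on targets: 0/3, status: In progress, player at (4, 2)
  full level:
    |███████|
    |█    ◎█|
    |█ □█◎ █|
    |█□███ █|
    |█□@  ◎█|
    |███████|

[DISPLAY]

     ┃      ┠───────────────────────────
     ┃┌───┬─┃███████                    
     ┃│ 7 │ ┃█    ◎█                    
     ┃├───┼─┃█ □█◎ █                    
     ┃│ 4 │ ┃█□███ █                    
     ┃├───┼─┃█□@  ◎█                    
     ┃│ 1 │ ┃███████                    
     ┃├───┼─┃Moves: 0  0/3              
     ┃│ 0 │ ┃                           
     ┃└───┴─┃                           
     ┗━━━━━━┃                           
      ┗━━━━━┗━━━━━━━━━━━━━━━━━━━━━━━━━━━
                                        
                                        


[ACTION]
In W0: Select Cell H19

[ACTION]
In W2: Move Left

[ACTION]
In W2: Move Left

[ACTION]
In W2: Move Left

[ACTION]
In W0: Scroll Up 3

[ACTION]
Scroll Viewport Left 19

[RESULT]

           ┃      ┠─────────────────────
           ┃┌───┬─┃███████              
           ┃│ 7 │ ┃█    ◎█              
           ┃├───┼─┃█ □█◎ █              
           ┃│ 4 │ ┃█□███ █              
           ┃├───┼─┃█□@  ◎█              
           ┃│ 1 │ ┃███████              
           ┃├───┼─┃Moves: 0  0/3        
           ┃│ 0 │ ┃                     
           ┃└───┴─┃                     
           ┗━━━━━━┃                     
            ┗━━━━━┗━━━━━━━━━━━━━━━━━━━━━
                                        
                                        


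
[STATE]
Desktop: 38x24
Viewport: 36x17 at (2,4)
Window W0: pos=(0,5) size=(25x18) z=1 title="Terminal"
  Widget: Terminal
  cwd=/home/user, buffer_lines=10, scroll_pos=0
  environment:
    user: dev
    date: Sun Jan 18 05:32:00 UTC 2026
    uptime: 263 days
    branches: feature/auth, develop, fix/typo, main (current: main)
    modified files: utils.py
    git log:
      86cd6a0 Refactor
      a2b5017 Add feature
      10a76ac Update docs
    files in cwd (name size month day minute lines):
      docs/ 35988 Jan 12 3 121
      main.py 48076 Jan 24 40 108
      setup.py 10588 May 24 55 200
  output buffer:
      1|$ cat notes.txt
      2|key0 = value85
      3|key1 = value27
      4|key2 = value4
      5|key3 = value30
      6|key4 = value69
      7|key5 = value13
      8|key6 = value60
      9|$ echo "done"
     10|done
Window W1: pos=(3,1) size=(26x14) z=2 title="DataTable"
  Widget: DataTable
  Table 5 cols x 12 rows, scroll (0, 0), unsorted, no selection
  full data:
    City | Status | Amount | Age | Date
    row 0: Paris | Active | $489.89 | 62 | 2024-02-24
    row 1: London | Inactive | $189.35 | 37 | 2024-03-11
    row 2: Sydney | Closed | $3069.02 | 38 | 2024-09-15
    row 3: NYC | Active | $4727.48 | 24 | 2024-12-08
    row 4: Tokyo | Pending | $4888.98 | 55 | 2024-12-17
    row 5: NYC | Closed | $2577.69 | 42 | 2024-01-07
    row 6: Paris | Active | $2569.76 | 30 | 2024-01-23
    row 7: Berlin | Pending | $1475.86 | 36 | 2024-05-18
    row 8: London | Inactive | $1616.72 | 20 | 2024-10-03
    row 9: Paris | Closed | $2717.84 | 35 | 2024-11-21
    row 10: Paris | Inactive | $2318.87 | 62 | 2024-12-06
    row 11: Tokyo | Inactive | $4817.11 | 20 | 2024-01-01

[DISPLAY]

 ┃City  │Status  │Amount  ┃         
━┃──────┼────────┼────────┃         
T┃Paris │Active  │$489.89 ┃         
─┃London│Inactive│$189.35 ┃         
 ┃Sydney│Closed  │$3069.02┃         
e┃NYC   │Active  │$4727.48┃         
e┃Tokyo │Pending │$4888.98┃         
e┃NYC   │Closed  │$2577.69┃         
e┃Paris │Active  │$2569.76┃         
e┃Berlin│Pending │$1475.86┃         
e┗━━━━━━━━━━━━━━━━━━━━━━━━┛         
ey6 = value60         ┃             
 echo "done"          ┃             
one                   ┃             
 █                    ┃             
                      ┃             
                      ┃             


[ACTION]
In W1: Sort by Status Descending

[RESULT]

 ┃City  │Status ▼│Amount  ┃         
━┃──────┼────────┼────────┃         
T┃Tokyo │Pending │$4888.98┃         
─┃Berlin│Pending │$1475.86┃         
 ┃London│Inactive│$189.35 ┃         
e┃London│Inactive│$1616.72┃         
e┃Paris │Inactive│$2318.87┃         
e┃Tokyo │Inactive│$4817.11┃         
e┃Sydney│Closed  │$3069.02┃         
e┃NYC   │Closed  │$2577.69┃         
e┗━━━━━━━━━━━━━━━━━━━━━━━━┛         
ey6 = value60         ┃             
 echo "done"          ┃             
one                   ┃             
 █                    ┃             
                      ┃             
                      ┃             


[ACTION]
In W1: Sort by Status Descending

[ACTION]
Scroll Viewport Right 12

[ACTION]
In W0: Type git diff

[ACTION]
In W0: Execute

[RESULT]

 ┃City  │Status ▼│Amount  ┃         
━┃──────┼────────┼────────┃         
T┃Tokyo │Pending │$4888.98┃         
─┃Berlin│Pending │$1475.86┃         
e┃London│Inactive│$189.35 ┃         
e┃London│Inactive│$1616.72┃         
e┃Paris │Inactive│$2318.87┃         
e┃Tokyo │Inactive│$4817.11┃         
 ┃Sydney│Closed  │$3069.02┃         
o┃NYC   │Closed  │$2577.69┃         
 ┗━━━━━━━━━━━━━━━━━━━━━━━━┛         
iff --git a/main.py b/┃             
-- a/main.py          ┃             
++ b/main.py          ┃             
@ -1,3 +1,4 @@        ┃             
# updated             ┃             
import sys            ┃             


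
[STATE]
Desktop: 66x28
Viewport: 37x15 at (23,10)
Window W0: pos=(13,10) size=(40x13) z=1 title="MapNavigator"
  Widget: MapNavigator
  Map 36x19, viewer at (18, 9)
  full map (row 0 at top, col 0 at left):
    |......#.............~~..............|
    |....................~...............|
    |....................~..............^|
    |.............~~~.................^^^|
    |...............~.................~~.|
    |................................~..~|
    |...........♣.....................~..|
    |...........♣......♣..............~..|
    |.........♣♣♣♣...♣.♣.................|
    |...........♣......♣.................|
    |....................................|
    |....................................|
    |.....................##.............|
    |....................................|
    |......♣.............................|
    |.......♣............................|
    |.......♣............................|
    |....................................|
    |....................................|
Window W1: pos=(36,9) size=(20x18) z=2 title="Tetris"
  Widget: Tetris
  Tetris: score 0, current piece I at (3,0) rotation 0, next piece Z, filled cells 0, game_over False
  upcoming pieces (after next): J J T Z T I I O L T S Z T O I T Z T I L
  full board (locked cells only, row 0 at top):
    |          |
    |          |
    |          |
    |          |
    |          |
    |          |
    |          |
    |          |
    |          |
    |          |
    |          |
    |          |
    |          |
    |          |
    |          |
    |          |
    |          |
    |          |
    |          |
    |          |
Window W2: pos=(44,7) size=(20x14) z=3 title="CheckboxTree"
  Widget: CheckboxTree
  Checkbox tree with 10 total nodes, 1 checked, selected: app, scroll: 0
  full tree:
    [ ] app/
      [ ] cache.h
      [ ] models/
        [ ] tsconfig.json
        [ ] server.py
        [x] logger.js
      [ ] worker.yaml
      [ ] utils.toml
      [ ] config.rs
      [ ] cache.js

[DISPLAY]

━━━━━━━━━━━━━┃ Tetris┃>[-] app/      
ator         ┠───────┃   [ ] cache.h 
─────────────┃       ┃   [-] models/ 
.............┃       ┃     [ ] tsconf
...♣.........┃       ┃     [ ] server
...♣......♣..┃       ┃     [x] logger
.♣♣♣♣...♣.♣..┃       ┃   [ ] worker.y
...♣......@..┃       ┃   [ ] utils.to
.............┃       ┃   [ ] config.r
.............┃       ┃   [ ] cache.js
.............┃       ┗━━━━━━━━━━━━━━━
.............┃                  ┃    
━━━━━━━━━━━━━┃                  ┃    
             ┃                  ┃    
             ┃                  ┃    


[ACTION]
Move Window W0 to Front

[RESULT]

━━━━━━━━━━━━━━━━━━━━━━━━━━━━━┓/      
ator                         ┃ache.h 
─────────────────────────────┨odels/ 
........................~..~ ┃ tsconf
...♣.....................~.. ┃ server
...♣......♣..............~.. ┃ logger
.♣♣♣♣...♣.♣................. ┃orker.y
...♣......@................. ┃tils.to
............................ ┃onfig.r
............................ ┃ache.js
.............##............. ┃━━━━━━━
............................ ┃  ┃    
━━━━━━━━━━━━━━━━━━━━━━━━━━━━━┛  ┃    
             ┃                  ┃    
             ┃                  ┃    


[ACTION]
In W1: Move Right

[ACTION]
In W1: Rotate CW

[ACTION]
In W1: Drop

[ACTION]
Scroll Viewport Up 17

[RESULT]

                                     
                                     
                                     
                                     
                                     
                                     
                                     
                     ┏━━━━━━━━━━━━━━━
                     ┃ CheckboxTree  
             ┏━━━━━━━┠───────────────
━━━━━━━━━━━━━━━━━━━━━━━━━━━━━┓/      
ator                         ┃ache.h 
─────────────────────────────┨odels/ 
........................~..~ ┃ tsconf
...♣.....................~.. ┃ server


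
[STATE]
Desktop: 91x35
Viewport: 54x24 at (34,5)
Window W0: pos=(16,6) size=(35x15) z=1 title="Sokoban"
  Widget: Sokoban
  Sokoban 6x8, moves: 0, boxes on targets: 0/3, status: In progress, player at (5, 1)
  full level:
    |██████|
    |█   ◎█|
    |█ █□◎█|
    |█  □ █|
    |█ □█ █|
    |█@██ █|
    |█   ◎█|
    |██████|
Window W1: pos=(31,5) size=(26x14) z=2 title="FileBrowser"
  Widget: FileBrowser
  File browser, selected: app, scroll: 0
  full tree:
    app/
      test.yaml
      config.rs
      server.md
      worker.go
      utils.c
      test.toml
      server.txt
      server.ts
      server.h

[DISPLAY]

━━━━━━━━━━━━━━━━━━━━━━┓                               
ileBrowser            ┃                               
──────────────────────┨                               
[-] app/              ┃                               
  test.yaml           ┃                               
  config.rs           ┃                               
  server.md           ┃                               
  worker.go           ┃                               
  utils.c             ┃                               
  test.toml           ┃                               
  server.txt          ┃                               
  server.ts           ┃                               
  server.h            ┃                               
━━━━━━━━━━━━━━━━━━━━━━┛                               
                ┃                                     
━━━━━━━━━━━━━━━━┛                                     
                                                      
                                                      
                                                      
                                                      
                                                      
                                                      
                                                      
                                                      


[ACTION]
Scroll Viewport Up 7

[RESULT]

                                                      
                                                      
                                                      
                                                      
                                                      
━━━━━━━━━━━━━━━━━━━━━━┓                               
ileBrowser            ┃                               
──────────────────────┨                               
[-] app/              ┃                               
  test.yaml           ┃                               
  config.rs           ┃                               
  server.md           ┃                               
  worker.go           ┃                               
  utils.c             ┃                               
  test.toml           ┃                               
  server.txt          ┃                               
  server.ts           ┃                               
  server.h            ┃                               
━━━━━━━━━━━━━━━━━━━━━━┛                               
                ┃                                     
━━━━━━━━━━━━━━━━┛                                     
                                                      
                                                      
                                                      


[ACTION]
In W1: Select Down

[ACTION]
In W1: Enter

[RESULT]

                                                      
                                                      
                                                      
                                                      
                                                      
━━━━━━━━━━━━━━━━━━━━━━┓                               
ileBrowser            ┃                               
──────────────────────┨                               
[-] app/              ┃                               
> test.yaml           ┃                               
  config.rs           ┃                               
  server.md           ┃                               
  worker.go           ┃                               
  utils.c             ┃                               
  test.toml           ┃                               
  server.txt          ┃                               
  server.ts           ┃                               
  server.h            ┃                               
━━━━━━━━━━━━━━━━━━━━━━┛                               
                ┃                                     
━━━━━━━━━━━━━━━━┛                                     
                                                      
                                                      
                                                      


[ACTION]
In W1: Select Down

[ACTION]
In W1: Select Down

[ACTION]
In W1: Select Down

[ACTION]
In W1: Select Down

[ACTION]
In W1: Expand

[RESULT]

                                                      
                                                      
                                                      
                                                      
                                                      
━━━━━━━━━━━━━━━━━━━━━━┓                               
ileBrowser            ┃                               
──────────────────────┨                               
[-] app/              ┃                               
  test.yaml           ┃                               
  config.rs           ┃                               
  server.md           ┃                               
  worker.go           ┃                               
> utils.c             ┃                               
  test.toml           ┃                               
  server.txt          ┃                               
  server.ts           ┃                               
  server.h            ┃                               
━━━━━━━━━━━━━━━━━━━━━━┛                               
                ┃                                     
━━━━━━━━━━━━━━━━┛                                     
                                                      
                                                      
                                                      


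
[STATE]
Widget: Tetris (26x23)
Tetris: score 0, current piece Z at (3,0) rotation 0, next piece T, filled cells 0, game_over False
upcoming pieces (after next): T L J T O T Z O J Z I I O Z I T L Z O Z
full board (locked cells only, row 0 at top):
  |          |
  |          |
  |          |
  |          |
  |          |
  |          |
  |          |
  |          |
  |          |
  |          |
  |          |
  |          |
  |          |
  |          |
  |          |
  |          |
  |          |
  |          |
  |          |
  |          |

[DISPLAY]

   ▓▓     │Next:          
    ▓▓    │ ▒             
          │▒▒▒            
          │               
          │               
          │               
          │Score:         
          │0              
          │               
          │               
          │               
          │               
          │               
          │               
          │               
          │               
          │               
          │               
          │               
          │               
          │               
          │               
          │               


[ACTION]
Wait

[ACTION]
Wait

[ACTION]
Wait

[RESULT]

          │Next:          
          │ ▒             
          │▒▒▒            
   ▓▓     │               
    ▓▓    │               
          │               
          │Score:         
          │0              
          │               
          │               
          │               
          │               
          │               
          │               
          │               
          │               
          │               
          │               
          │               
          │               
          │               
          │               
          │               


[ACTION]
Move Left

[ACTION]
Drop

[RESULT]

          │Next:          
          │ ▒             
          │▒▒▒            
          │               
  ▓▓      │               
   ▓▓     │               
          │Score:         
          │0              
          │               
          │               
          │               
          │               
          │               
          │               
          │               
          │               
          │               
          │               
          │               
          │               
          │               
          │               
          │               


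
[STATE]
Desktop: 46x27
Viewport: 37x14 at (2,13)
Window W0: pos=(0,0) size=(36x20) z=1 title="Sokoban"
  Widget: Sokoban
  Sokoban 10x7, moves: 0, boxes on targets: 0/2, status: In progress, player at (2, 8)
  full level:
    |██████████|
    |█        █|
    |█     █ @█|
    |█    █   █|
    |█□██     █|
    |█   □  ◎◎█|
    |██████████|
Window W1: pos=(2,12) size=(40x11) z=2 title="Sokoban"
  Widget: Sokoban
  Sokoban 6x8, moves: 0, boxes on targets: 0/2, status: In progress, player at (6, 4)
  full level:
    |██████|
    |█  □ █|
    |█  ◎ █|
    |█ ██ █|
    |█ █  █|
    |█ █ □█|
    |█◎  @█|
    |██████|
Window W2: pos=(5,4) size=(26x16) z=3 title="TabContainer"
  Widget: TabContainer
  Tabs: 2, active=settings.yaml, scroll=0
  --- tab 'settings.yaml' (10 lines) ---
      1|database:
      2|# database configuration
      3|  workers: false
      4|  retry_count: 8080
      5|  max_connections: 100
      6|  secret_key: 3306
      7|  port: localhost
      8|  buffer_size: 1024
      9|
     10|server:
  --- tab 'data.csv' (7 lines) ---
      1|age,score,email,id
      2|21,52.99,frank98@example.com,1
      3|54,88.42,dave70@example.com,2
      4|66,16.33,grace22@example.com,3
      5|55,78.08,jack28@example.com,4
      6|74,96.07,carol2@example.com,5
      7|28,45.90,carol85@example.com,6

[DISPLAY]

┃ S┃  max_connections: 100  ┃        
┠──┃  secret_key: 3306      ┃────────
┃██┃  port: localhost       ┃        
┃█ ┃  buffer_size: 1024     ┃        
┃█ ┃                        ┃        
┃█ ┃server:                 ┃        
┃█ ┗━━━━━━━━━━━━━━━━━━━━━━━━┛        
┃█ █ □█                              
┃█◎  @█                              
┗━━━━━━━━━━━━━━━━━━━━━━━━━━━━━━━━━━━━
                                     
                                     
                                     
                                     


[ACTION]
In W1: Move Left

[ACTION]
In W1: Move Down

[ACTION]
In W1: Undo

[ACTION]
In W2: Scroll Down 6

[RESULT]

┃ S┃                        ┃        
┠──┃                        ┃────────
┃██┃                        ┃        
┃█ ┃                        ┃        
┃█ ┃                        ┃        
┃█ ┃                        ┃        
┃█ ┗━━━━━━━━━━━━━━━━━━━━━━━━┛        
┃█ █ □█                              
┃█◎  @█                              
┗━━━━━━━━━━━━━━━━━━━━━━━━━━━━━━━━━━━━
                                     
                                     
                                     
                                     


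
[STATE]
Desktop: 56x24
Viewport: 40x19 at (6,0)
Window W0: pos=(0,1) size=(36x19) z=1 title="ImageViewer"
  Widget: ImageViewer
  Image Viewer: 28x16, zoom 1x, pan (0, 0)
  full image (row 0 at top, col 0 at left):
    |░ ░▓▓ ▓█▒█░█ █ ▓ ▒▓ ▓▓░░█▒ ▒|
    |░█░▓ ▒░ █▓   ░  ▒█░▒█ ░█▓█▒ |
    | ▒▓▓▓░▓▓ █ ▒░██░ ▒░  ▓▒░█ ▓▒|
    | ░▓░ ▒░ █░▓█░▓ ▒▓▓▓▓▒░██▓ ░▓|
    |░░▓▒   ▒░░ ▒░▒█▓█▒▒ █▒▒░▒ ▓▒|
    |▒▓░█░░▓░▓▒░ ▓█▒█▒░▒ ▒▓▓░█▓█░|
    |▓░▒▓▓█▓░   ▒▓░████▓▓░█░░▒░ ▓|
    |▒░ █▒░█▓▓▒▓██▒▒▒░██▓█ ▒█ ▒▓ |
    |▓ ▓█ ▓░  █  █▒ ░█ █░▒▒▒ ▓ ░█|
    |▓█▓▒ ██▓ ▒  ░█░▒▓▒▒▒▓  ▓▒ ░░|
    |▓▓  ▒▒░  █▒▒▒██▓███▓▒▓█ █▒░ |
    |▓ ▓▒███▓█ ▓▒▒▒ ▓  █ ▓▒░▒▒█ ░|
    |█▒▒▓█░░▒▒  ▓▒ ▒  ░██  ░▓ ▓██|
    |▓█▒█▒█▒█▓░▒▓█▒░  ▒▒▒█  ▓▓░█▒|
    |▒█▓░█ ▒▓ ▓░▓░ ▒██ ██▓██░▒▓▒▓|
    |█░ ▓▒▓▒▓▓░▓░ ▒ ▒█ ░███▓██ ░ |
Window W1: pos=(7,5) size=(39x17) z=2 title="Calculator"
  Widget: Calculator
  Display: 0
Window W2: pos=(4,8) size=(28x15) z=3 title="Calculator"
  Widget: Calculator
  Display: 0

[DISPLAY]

                                        
━━━━━━━━━━━━━━━━━━━━━━━━━━━━━┓          
eViewer                      ┃          
─────────────────────────────┨          
 ▓█▒█░█ █ ▓ ▒▓ ▓▓░░█▒ ▒      ┃          
▒┏━━━━━━━━━━━━━━━━━━━━━━━━━━━━━━━━━━━━━┓
░┃ Calculator                          ┃
▒┠─────────────────────────────────────┨
━━━━━━━━━━━━━━━━━━━━━━━━━┓            0┃
Calculator               ┃             ┃
─────────────────────────┨             ┃
                        0┃             ┃
───┬───┬───┬───┐         ┃             ┃
 7 │ 8 │ 9 │ ÷ │         ┃             ┃
───┼───┼───┼───┤         ┃             ┃
 4 │ 5 │ 6 │ × │         ┃             ┃
───┼───┼───┼───┤         ┃             ┃
 1 │ 2 │ 3 │ - │         ┃             ┃
───┼───┼───┼───┤         ┃             ┃


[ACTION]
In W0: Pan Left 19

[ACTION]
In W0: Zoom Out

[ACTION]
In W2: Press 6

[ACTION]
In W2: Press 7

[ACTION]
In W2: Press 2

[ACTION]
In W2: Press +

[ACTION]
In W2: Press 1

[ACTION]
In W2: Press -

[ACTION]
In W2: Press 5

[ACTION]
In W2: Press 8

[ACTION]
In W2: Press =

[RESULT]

                                        
━━━━━━━━━━━━━━━━━━━━━━━━━━━━━┓          
eViewer                      ┃          
─────────────────────────────┨          
 ▓█▒█░█ █ ▓ ▒▓ ▓▓░░█▒ ▒      ┃          
▒┏━━━━━━━━━━━━━━━━━━━━━━━━━━━━━━━━━━━━━┓
░┃ Calculator                          ┃
▒┠─────────────────────────────────────┨
━━━━━━━━━━━━━━━━━━━━━━━━━┓            0┃
Calculator               ┃             ┃
─────────────────────────┨             ┃
                      615┃             ┃
───┬───┬───┬───┐         ┃             ┃
 7 │ 8 │ 9 │ ÷ │         ┃             ┃
───┼───┼───┼───┤         ┃             ┃
 4 │ 5 │ 6 │ × │         ┃             ┃
───┼───┼───┼───┤         ┃             ┃
 1 │ 2 │ 3 │ - │         ┃             ┃
───┼───┼───┼───┤         ┃             ┃
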